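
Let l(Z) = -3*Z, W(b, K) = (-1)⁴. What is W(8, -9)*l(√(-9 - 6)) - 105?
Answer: -105 - 3*I*√15 ≈ -105.0 - 11.619*I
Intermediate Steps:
W(b, K) = 1
W(8, -9)*l(√(-9 - 6)) - 105 = 1*(-3*√(-9 - 6)) - 105 = 1*(-3*I*√15) - 105 = -3*I*√15 - 105 = -105 - 3*I*√15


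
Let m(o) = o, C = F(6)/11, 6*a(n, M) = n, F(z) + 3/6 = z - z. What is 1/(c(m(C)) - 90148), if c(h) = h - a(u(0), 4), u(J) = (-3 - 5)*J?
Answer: -22/1983257 ≈ -1.1093e-5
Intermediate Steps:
F(z) = -1/2 (F(z) = -1/2 + (z - z) = -1/2 + 0 = -1/2)
u(J) = -8*J
a(n, M) = n/6
C = -1/22 (C = -1/2/11 = -1/2*1/11 = -1/22 ≈ -0.045455)
c(h) = h (c(h) = h - (-8*0)/6 = h - 0/6 = h - 1*0 = h + 0 = h)
1/(c(m(C)) - 90148) = 1/(-1/22 - 90148) = 1/(-1983257/22) = -22/1983257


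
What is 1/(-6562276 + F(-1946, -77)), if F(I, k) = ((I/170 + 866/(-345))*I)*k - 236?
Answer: -5865/50755049158 ≈ -1.1556e-7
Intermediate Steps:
F(I, k) = -236 + I*k*(-866/345 + I/170) (F(I, k) = ((I*(1/170) + 866*(-1/345))*I)*k - 236 = ((I/170 - 866/345)*I)*k - 236 = ((-866/345 + I/170)*I)*k - 236 = (I*(-866/345 + I/170))*k - 236 = I*k*(-866/345 + I/170) - 236 = -236 + I*k*(-866/345 + I/170))
1/(-6562276 + F(-1946, -77)) = 1/(-6562276 + (-236 - 866/345*(-1946)*(-77) + (1/170)*(-77)*(-1946)²)) = 1/(-6562276 + (-236 - 129763172/345 + (1/170)*(-77)*3786916)) = 1/(-6562276 + (-236 - 129763172/345 - 145796266/85)) = 1/(-6562276 - 12267300418/5865) = 1/(-50755049158/5865) = -5865/50755049158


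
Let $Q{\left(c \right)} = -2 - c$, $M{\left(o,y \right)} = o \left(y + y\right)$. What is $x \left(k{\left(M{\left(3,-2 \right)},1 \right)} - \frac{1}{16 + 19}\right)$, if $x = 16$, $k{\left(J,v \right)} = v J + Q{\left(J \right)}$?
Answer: $- \frac{1136}{35} \approx -32.457$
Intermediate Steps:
$M{\left(o,y \right)} = 2 o y$ ($M{\left(o,y \right)} = o 2 y = 2 o y$)
$k{\left(J,v \right)} = -2 - J + J v$ ($k{\left(J,v \right)} = v J - \left(2 + J\right) = J v - \left(2 + J\right) = -2 - J + J v$)
$x \left(k{\left(M{\left(3,-2 \right)},1 \right)} - \frac{1}{16 + 19}\right) = 16 \left(\left(-2 - 2 \cdot 3 \left(-2\right) + 2 \cdot 3 \left(-2\right) 1\right) - \frac{1}{16 + 19}\right) = 16 \left(\left(-2 - -12 - 12\right) - \frac{1}{35}\right) = 16 \left(\left(-2 + 12 - 12\right) - \frac{1}{35}\right) = 16 \left(-2 - \frac{1}{35}\right) = 16 \left(- \frac{71}{35}\right) = - \frac{1136}{35}$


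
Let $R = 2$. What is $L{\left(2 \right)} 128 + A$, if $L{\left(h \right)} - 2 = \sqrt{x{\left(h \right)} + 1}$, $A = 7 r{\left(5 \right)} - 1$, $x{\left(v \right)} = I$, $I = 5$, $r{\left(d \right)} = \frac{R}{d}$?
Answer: $\frac{1289}{5} + 128 \sqrt{6} \approx 571.33$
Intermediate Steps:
$r{\left(d \right)} = \frac{2}{d}$
$x{\left(v \right)} = 5$
$A = \frac{9}{5}$ ($A = 7 \cdot \frac{2}{5} - 1 = \frac{14}{5} - 1 = \frac{9}{5} \approx 1.8$)
$L{\left(h \right)} = 2 + \sqrt{6}$ ($L{\left(h \right)} = 2 + \sqrt{5 + 1} = 2 + \sqrt{6}$)
$L{\left(2 \right)} 128 + A = \left(2 + \sqrt{6}\right) 128 + \frac{9}{5} = \left(256 + 128 \sqrt{6}\right) + \frac{9}{5} = \frac{1289}{5} + 128 \sqrt{6}$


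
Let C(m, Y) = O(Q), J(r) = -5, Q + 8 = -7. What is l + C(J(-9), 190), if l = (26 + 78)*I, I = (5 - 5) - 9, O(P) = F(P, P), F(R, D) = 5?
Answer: -931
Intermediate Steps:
Q = -15 (Q = -8 - 7 = -15)
O(P) = 5
I = -9 (I = 0 - 9 = -9)
C(m, Y) = 5
l = -936 (l = (26 + 78)*(-9) = 104*(-9) = -936)
l + C(J(-9), 190) = -936 + 5 = -931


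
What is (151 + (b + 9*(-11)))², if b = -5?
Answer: 2209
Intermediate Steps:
(151 + (b + 9*(-11)))² = (151 + (-5 + 9*(-11)))² = (151 + (-5 - 99))² = (151 - 104)² = 47² = 2209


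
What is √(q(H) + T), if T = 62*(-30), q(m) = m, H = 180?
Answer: 4*I*√105 ≈ 40.988*I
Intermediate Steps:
T = -1860
√(q(H) + T) = √(180 - 1860) = √(-1680) = 4*I*√105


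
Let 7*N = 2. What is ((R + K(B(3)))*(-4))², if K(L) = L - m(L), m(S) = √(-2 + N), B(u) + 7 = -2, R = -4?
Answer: 18736/7 + 832*I*√21/7 ≈ 2676.6 + 544.67*I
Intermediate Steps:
B(u) = -9 (B(u) = -7 - 2 = -9)
N = 2/7 (N = (⅐)*2 = 2/7 ≈ 0.28571)
m(S) = 2*I*√21/7 (m(S) = √(-2 + 2/7) = √(-12/7) = 2*I*√21/7)
K(L) = L - 2*I*√21/7
((R + K(B(3)))*(-4))² = ((-4 + (-9 - 2*I*√21/7))*(-4))² = ((-13 - 2*I*√21/7)*(-4))² = (52 + 8*I*√21/7)²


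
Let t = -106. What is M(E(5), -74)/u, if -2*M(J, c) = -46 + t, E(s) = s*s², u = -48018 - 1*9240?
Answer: -38/28629 ≈ -0.0013273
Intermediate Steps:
u = -57258 (u = -48018 - 9240 = -57258)
E(s) = s³
M(J, c) = 76 (M(J, c) = -(-46 - 106)/2 = -½*(-152) = 76)
M(E(5), -74)/u = 76/(-57258) = 76*(-1/57258) = -38/28629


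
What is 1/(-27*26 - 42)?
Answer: -1/744 ≈ -0.0013441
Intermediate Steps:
1/(-27*26 - 42) = 1/(-702 - 42) = 1/(-744) = -1/744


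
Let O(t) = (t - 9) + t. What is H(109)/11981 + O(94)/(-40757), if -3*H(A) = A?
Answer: -10876310/1464928851 ≈ -0.0074245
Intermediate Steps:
H(A) = -A/3
O(t) = -9 + 2*t (O(t) = (-9 + t) + t = -9 + 2*t)
H(109)/11981 + O(94)/(-40757) = -⅓*109/11981 + (-9 + 2*94)/(-40757) = -109/3*1/11981 + (-9 + 188)*(-1/40757) = -109/35943 + 179*(-1/40757) = -109/35943 - 179/40757 = -10876310/1464928851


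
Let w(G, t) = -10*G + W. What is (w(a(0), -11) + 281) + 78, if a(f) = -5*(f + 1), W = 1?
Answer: 410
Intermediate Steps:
a(f) = -5 - 5*f (a(f) = -5*(1 + f) = -5 - 5*f)
w(G, t) = 1 - 10*G (w(G, t) = -10*G + 1 = 1 - 10*G)
(w(a(0), -11) + 281) + 78 = ((1 - 10*(-5 - 5*0)) + 281) + 78 = ((1 - 10*(-5 + 0)) + 281) + 78 = ((1 - 10*(-5)) + 281) + 78 = ((1 + 50) + 281) + 78 = (51 + 281) + 78 = 332 + 78 = 410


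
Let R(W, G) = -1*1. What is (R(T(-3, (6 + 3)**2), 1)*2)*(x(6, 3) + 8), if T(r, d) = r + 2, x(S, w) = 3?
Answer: -22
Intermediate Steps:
T(r, d) = 2 + r
R(W, G) = -1
(R(T(-3, (6 + 3)**2), 1)*2)*(x(6, 3) + 8) = (-1*2)*(3 + 8) = -2*11 = -22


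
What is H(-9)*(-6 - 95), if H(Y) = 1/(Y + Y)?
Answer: 101/18 ≈ 5.6111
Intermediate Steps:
H(Y) = 1/(2*Y)
H(-9)*(-6 - 95) = ((½)/(-9))*(-6 - 95) = ((½)*(-⅑))*(-101) = -1/18*(-101) = 101/18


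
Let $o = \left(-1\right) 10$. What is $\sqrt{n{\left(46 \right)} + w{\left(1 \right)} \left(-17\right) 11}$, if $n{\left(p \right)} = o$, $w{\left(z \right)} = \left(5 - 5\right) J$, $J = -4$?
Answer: $i \sqrt{10} \approx 3.1623 i$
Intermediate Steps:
$w{\left(z \right)} = 0$ ($w{\left(z \right)} = \left(5 - 5\right) \left(-4\right) = 0 \left(-4\right) = 0$)
$o = -10$
$n{\left(p \right)} = -10$
$\sqrt{n{\left(46 \right)} + w{\left(1 \right)} \left(-17\right) 11} = \sqrt{-10 + 0 \left(-17\right) 11} = \sqrt{-10 + 0 \cdot 11} = \sqrt{-10 + 0} = \sqrt{-10} = i \sqrt{10}$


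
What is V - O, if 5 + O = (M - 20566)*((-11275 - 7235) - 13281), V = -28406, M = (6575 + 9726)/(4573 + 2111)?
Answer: -1456587472699/2228 ≈ -6.5376e+8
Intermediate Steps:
M = 16301/6684 ≈ 2.4388
O = 1456524184131/2228 (O = -5 + (16301/6684 - 20566)*((-11275 - 7235) - 13281) = -5 - 137446843*(-18510 - 13281)/6684 = -5 - 137446843/6684*(-31791) = -5 + 1456524195271/2228 = 1456524184131/2228 ≈ 6.5374e+8)
V - O = -28406 - 1*1456524184131/2228 = -28406 - 1456524184131/2228 = -1456587472699/2228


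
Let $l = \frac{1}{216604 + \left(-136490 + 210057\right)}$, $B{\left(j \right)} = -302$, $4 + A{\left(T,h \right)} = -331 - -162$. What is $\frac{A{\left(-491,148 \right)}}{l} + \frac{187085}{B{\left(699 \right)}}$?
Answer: $- \frac{15160461151}{302} \approx -5.02 \cdot 10^{7}$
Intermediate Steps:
$A{\left(T,h \right)} = -173$ ($A{\left(T,h \right)} = -4 - 169 = -173$)
$l = \frac{1}{290171}$ ($l = \frac{1}{216604 + 73567} = \frac{1}{290171} \approx 3.4462 \cdot 10^{-6}$)
$\frac{A{\left(-491,148 \right)}}{l} + \frac{187085}{B{\left(699 \right)}} = - 173 \frac{1}{\frac{1}{290171}} + \frac{187085}{-302} = \left(-173\right) 290171 + 187085 \left(- \frac{1}{302}\right) = -50199583 - \frac{187085}{302} = - \frac{15160461151}{302}$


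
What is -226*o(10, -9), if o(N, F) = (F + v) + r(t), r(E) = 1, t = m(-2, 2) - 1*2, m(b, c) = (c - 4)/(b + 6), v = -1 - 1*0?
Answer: 2034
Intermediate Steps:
v = -1 (v = -1 + 0 = -1)
m(b, c) = (-4 + c)/(6 + b)
t = -5/2 (t = (-4 + 2)/(6 - 2) - 1*2 = -2/4 - 2 = (¼)*(-2) - 2 = -½ - 2 = -5/2 ≈ -2.5000)
o(N, F) = F (o(N, F) = (F - 1) + 1 = (-1 + F) + 1 = F)
-226*o(10, -9) = -226*(-9) = 2034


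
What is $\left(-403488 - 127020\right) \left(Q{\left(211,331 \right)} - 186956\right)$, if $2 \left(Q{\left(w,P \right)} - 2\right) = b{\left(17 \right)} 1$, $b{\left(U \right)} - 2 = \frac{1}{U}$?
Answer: $\frac{1686060790854}{17} \approx 9.918 \cdot 10^{10}$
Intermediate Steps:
$b{\left(U \right)} = 2 + \frac{1}{U}$
$Q{\left(w,P \right)} = \frac{103}{34}$ ($Q{\left(w,P \right)} = 2 + \frac{\left(2 + \frac{1}{17}\right) 1}{2} = 2 + \frac{\frac{35}{17} \cdot 1}{2} = 2 + \frac{1}{2} \cdot \frac{35}{17} = 2 + \frac{35}{34} = \frac{103}{34}$)
$\left(-403488 - 127020\right) \left(Q{\left(211,331 \right)} - 186956\right) = \left(-403488 - 127020\right) \left(\frac{103}{34} - 186956\right) = \left(-530508\right) \left(- \frac{6356401}{34}\right) = \frac{1686060790854}{17}$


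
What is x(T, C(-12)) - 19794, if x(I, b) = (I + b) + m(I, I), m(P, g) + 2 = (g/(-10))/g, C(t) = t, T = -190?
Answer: -199981/10 ≈ -19998.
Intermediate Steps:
m(P, g) = -21/10 (m(P, g) = -2 + (g/(-10))/g = -2 + (g*(-1/10))/g = -2 + (-g/10)/g = -2 - 1/10 = -21/10)
x(I, b) = -21/10 + I + b (x(I, b) = (I + b) - 21/10 = -21/10 + I + b)
x(T, C(-12)) - 19794 = (-21/10 - 190 - 12) - 19794 = -2041/10 - 19794 = -199981/10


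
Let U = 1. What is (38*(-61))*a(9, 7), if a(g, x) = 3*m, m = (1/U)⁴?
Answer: -6954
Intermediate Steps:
m = 1 (m = (1/1)⁴ = 1⁴ = 1)
a(g, x) = 3 (a(g, x) = 3*1 = 3)
(38*(-61))*a(9, 7) = (38*(-61))*3 = -2318*3 = -6954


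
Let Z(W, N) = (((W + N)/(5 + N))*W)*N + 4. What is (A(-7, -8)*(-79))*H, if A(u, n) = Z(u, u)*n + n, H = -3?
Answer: -659808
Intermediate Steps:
Z(W, N) = 4 + N*W*(N + W)/(5 + N) (Z(W, N) = (((N + W)/(5 + N))*W)*N + 4 = (W*(N + W)/(5 + N))*N + 4 = N*W*(N + W)/(5 + N) + 4 = 4 + N*W*(N + W)/(5 + N))
A(u, n) = n + n*(20 + 2*u**3 + 4*u)/(5 + u) (A(u, n) = ((20 + 4*u + u*u**2 + u*u**2)/(5 + u))*n + n = ((20 + 4*u + u**3 + u**3)/(5 + u))*n + n = ((20 + 2*u**3 + 4*u)/(5 + u))*n + n = n*(20 + 2*u**3 + 4*u)/(5 + u) + n = n + n*(20 + 2*u**3 + 4*u)/(5 + u))
(A(-7, -8)*(-79))*H = (-8*(25 + 2*(-7)**3 + 5*(-7))/(5 - 7)*(-79))*(-3) = (-8*(25 + 2*(-343) - 35)/(-2)*(-79))*(-3) = (-8*(-1/2)*(25 - 686 - 35)*(-79))*(-3) = (-8*(-1/2)*(-696)*(-79))*(-3) = -2784*(-79)*(-3) = 219936*(-3) = -659808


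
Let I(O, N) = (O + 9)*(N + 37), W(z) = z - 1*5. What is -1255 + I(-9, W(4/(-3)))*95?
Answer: -1255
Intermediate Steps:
W(z) = -5 + z (W(z) = z - 5 = -5 + z)
I(O, N) = (9 + O)*(37 + N)
-1255 + I(-9, W(4/(-3)))*95 = -1255 + (333 + 9*(-5 + 4/(-3)) + 37*(-9) + (-5 + 4/(-3))*(-9))*95 = -1255 + (333 + 9*(-5 + 4*(-⅓)) - 333 + (-5 + 4*(-⅓))*(-9))*95 = -1255 + (333 + 9*(-5 - 4/3) - 333 + (-5 - 4/3)*(-9))*95 = -1255 + (333 + 9*(-19/3) - 333 - 19/3*(-9))*95 = -1255 + (333 - 57 - 333 + 57)*95 = -1255 + 0*95 = -1255 + 0 = -1255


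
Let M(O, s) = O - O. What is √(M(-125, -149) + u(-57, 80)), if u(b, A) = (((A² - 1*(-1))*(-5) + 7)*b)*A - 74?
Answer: √145910806 ≈ 12079.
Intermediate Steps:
M(O, s) = 0
u(b, A) = -74 + A*b*(2 - 5*A²) (u(b, A) = (((A² + 1)*(-5) + 7)*b)*A - 74 = (((1 + A²)*(-5) + 7)*b)*A - 74 = (((-5 - 5*A²) + 7)*b)*A - 74 = ((2 - 5*A²)*b)*A - 74 = (b*(2 - 5*A²))*A - 74 = A*b*(2 - 5*A²) - 74 = -74 + A*b*(2 - 5*A²))
√(M(-125, -149) + u(-57, 80)) = √(0 + (-74 - 5*(-57)*80³ + 2*80*(-57))) = √(0 + (-74 - 5*(-57)*512000 - 9120)) = √(0 + (-74 + 145920000 - 9120)) = √(0 + 145910806) = √145910806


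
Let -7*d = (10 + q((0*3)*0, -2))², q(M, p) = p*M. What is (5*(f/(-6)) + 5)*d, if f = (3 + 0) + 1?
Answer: -500/21 ≈ -23.810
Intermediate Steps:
f = 4 (f = 3 + 1 = 4)
q(M, p) = M*p
d = -100/7 (d = -(10 + ((0*3)*0)*(-2))²/7 = -(10 + (0*0)*(-2))²/7 = -(10 + 0*(-2))²/7 = -(10 + 0)²/7 = -⅐*10² = -⅐*100 = -100/7 ≈ -14.286)
(5*(f/(-6)) + 5)*d = (5*(4/(-6)) + 5)*(-100/7) = (5*(4*(-⅙)) + 5)*(-100/7) = (5*(-⅔) + 5)*(-100/7) = (-10/3 + 5)*(-100/7) = (5/3)*(-100/7) = -500/21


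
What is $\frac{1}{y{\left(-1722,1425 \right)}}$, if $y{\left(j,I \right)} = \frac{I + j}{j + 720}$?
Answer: $\frac{334}{99} \approx 3.3737$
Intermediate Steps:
$y{\left(j,I \right)} = \frac{I + j}{720 + j}$
$\frac{1}{y{\left(-1722,1425 \right)}} = \frac{1}{\frac{1}{720 - 1722} \left(1425 - 1722\right)} = \frac{1}{\frac{1}{-1002} \left(-297\right)} = \frac{1}{\left(- \frac{1}{1002}\right) \left(-297\right)} = \frac{1}{\frac{99}{334}} = \frac{334}{99}$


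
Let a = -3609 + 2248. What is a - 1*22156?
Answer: -23517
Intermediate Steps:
a = -1361
a - 1*22156 = -1361 - 1*22156 = -1361 - 22156 = -23517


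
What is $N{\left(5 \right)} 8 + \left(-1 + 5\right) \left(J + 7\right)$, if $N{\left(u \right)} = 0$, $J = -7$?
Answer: $0$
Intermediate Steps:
$N{\left(5 \right)} 8 + \left(-1 + 5\right) \left(J + 7\right) = 0 \cdot 8 + \left(-1 + 5\right) \left(-7 + 7\right) = 0 + 4 \cdot 0 = 0 + 0 = 0$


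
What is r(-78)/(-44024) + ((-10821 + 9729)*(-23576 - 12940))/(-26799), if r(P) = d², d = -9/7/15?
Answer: -716820093305997/481751330200 ≈ -1487.9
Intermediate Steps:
d = -3/35 (d = -9*⅐*(1/15) = -9/7*1/15 = -3/35 ≈ -0.085714)
r(P) = 9/1225 (r(P) = (-3/35)² = 9/1225)
r(-78)/(-44024) + ((-10821 + 9729)*(-23576 - 12940))/(-26799) = (9/1225)/(-44024) + ((-10821 + 9729)*(-23576 - 12940))/(-26799) = (9/1225)*(-1/44024) - 1092*(-36516)*(-1/26799) = -9/53929400 + 39875472*(-1/26799) = -9/53929400 - 13291824/8933 = -716820093305997/481751330200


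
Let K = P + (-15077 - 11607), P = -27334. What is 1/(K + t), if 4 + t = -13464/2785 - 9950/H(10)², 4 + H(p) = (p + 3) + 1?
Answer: -5570/301483683 ≈ -1.8475e-5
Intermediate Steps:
H(p) = p (H(p) = -4 + ((p + 3) + 1) = -4 + ((3 + p) + 1) = -4 + (4 + p) = p)
t = -603423/5570 (t = -4 + (-13464/2785 - 9950/(10²)) = -4 + (-13464*1/2785 - 9950/100) = -4 + (-13464/2785 - 9950*1/100) = -4 + (-13464/2785 - 199/2) = -4 - 581143/5570 = -603423/5570 ≈ -108.33)
K = -54018 (K = -27334 + (-15077 - 11607) = -27334 - 26684 = -54018)
1/(K + t) = 1/(-54018 - 603423/5570) = 1/(-301483683/5570) = -5570/301483683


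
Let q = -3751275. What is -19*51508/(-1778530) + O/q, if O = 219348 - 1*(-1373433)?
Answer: 27946132979/222391837525 ≈ 0.12566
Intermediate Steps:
O = 1592781 (O = 219348 + 1373433 = 1592781)
-19*51508/(-1778530) + O/q = -19*51508/(-1778530) + 1592781/(-3751275) = -978652*(-1/1778530) + 1592781*(-1/3751275) = 489326/889265 - 530927/1250425 = 27946132979/222391837525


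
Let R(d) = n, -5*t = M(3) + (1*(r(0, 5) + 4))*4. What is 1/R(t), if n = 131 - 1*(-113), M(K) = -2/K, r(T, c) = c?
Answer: 1/244 ≈ 0.0040984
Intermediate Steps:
n = 244 (n = 131 + 113 = 244)
t = -106/15 (t = -(-2/3 + (1*(5 + 4))*4)/5 = -(-2*⅓ + (1*9)*4)/5 = -(-⅔ + 9*4)/5 = -(-⅔ + 36)/5 = -⅕*106/3 = -106/15 ≈ -7.0667)
R(d) = 244
1/R(t) = 1/244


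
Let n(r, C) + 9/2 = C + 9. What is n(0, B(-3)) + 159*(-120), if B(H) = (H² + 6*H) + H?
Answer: -38175/2 ≈ -19088.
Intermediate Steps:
B(H) = H² + 7*H
n(r, C) = 9/2 + C (n(r, C) = -9/2 + (C + 9) = -9/2 + (9 + C) = 9/2 + C)
n(0, B(-3)) + 159*(-120) = (9/2 - 3*(7 - 3)) + 159*(-120) = (9/2 - 3*4) - 19080 = (9/2 - 12) - 19080 = -15/2 - 19080 = -38175/2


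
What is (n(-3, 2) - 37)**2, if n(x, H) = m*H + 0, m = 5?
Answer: 729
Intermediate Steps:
n(x, H) = 5*H (n(x, H) = 5*H + 0 = 5*H)
(n(-3, 2) - 37)**2 = (5*2 - 37)**2 = (10 - 37)**2 = (-27)**2 = 729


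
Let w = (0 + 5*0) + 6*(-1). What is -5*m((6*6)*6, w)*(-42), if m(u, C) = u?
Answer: 45360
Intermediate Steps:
w = -6 (w = (0 + 0) - 6 = 0 - 6 = -6)
-5*m((6*6)*6, w)*(-42) = -5*6*6*6*(-42) = -180*6*(-42) = -5*216*(-42) = -1080*(-42) = 45360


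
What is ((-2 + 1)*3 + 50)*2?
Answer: 94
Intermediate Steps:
((-2 + 1)*3 + 50)*2 = (-1*3 + 50)*2 = (-3 + 50)*2 = 47*2 = 94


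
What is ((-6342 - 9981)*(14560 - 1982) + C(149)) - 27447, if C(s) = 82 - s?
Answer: -205338208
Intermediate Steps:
((-6342 - 9981)*(14560 - 1982) + C(149)) - 27447 = ((-6342 - 9981)*(14560 - 1982) + (82 - 1*149)) - 27447 = (-16323*12578 + (82 - 149)) - 27447 = (-205310694 - 67) - 27447 = -205310761 - 27447 = -205338208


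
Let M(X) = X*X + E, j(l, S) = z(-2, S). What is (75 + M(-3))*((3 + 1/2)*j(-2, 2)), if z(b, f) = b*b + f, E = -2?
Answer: 1722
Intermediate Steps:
z(b, f) = f + b² (z(b, f) = b² + f = f + b²)
j(l, S) = 4 + S (j(l, S) = S + (-2)² = S + 4 = 4 + S)
M(X) = -2 + X² (M(X) = X*X - 2 = X² - 2 = -2 + X²)
(75 + M(-3))*((3 + 1/2)*j(-2, 2)) = (75 + (-2 + (-3)²))*((3 + 1/2)*(4 + 2)) = (75 + (-2 + 9))*((3 + ½)*6) = (75 + 7)*((7/2)*6) = 82*21 = 1722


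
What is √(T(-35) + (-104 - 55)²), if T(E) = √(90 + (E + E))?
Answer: √(25281 + 2*√5) ≈ 159.01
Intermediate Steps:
T(E) = √(90 + 2*E)
√(T(-35) + (-104 - 55)²) = √(√(90 + 2*(-35)) + (-104 - 55)²) = √(√(90 - 70) + (-159)²) = √(√20 + 25281) = √(2*√5 + 25281) = √(25281 + 2*√5)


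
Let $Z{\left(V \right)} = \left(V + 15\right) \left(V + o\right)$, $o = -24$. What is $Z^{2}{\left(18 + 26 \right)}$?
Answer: $1392400$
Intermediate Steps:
$Z{\left(V \right)} = \left(-24 + V\right) \left(15 + V\right)$ ($Z{\left(V \right)} = \left(V + 15\right) \left(V - 24\right) = \left(15 + V\right) \left(-24 + V\right) = \left(-24 + V\right) \left(15 + V\right)$)
$Z^{2}{\left(18 + 26 \right)} = \left(-360 + \left(18 + 26\right)^{2} - 9 \left(18 + 26\right)\right)^{2} = \left(-360 + 44^{2} - 396\right)^{2} = \left(-360 + 1936 - 396\right)^{2} = 1180^{2} = 1392400$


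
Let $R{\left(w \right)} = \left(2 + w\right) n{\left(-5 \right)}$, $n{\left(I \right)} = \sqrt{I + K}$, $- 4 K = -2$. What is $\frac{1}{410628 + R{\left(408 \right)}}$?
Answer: $\frac{68438}{28102685139} - \frac{205 i \sqrt{2}}{56205370278} \approx 2.4353 \cdot 10^{-6} - 5.1581 \cdot 10^{-9} i$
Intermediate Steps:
$K = \frac{1}{2}$ ($K = \left(- \frac{1}{4}\right) \left(-2\right) = \frac{1}{2} \approx 0.5$)
$n{\left(I \right)} = \sqrt{\frac{1}{2} + I}$ ($n{\left(I \right)} = \sqrt{I + \frac{1}{2}} = \sqrt{\frac{1}{2} + I}$)
$R{\left(w \right)} = \frac{3 i \sqrt{2} \left(2 + w\right)}{2}$ ($R{\left(w \right)} = \left(2 + w\right) \frac{\sqrt{2 + 4 \left(-5\right)}}{2} = \left(2 + w\right) \frac{\sqrt{2 - 20}}{2} = \left(2 + w\right) \frac{\sqrt{-18}}{2} = \left(2 + w\right) \frac{3 i \sqrt{2}}{2} = \frac{3 i \sqrt{2} \left(2 + w\right)}{2}$)
$\frac{1}{410628 + R{\left(408 \right)}} = \frac{1}{410628 + \frac{3 i \sqrt{2} \left(2 + 408\right)}{2}} = \frac{1}{410628 + \frac{3}{2} i \sqrt{2} \cdot 410} = \frac{1}{410628 + 615 i \sqrt{2}}$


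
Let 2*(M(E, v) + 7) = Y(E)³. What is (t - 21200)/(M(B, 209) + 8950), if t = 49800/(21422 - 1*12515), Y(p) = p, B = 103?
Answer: -125852400/3297409997 ≈ -0.038167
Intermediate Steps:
M(E, v) = -7 + E³/2
t = 16600/2969 (t = 49800/(21422 - 12515) = 49800/8907 = 49800*(1/8907) = 16600/2969 ≈ 5.5911)
(t - 21200)/(M(B, 209) + 8950) = (16600/2969 - 21200)/((-7 + (½)*103³) + 8950) = -62926200/(2969*((-7 + (½)*1092727) + 8950)) = -62926200/(2969*((-7 + 1092727/2) + 8950)) = -62926200/(2969*(1092713/2 + 8950)) = -62926200/(2969*1110613/2) = -62926200/2969*2/1110613 = -125852400/3297409997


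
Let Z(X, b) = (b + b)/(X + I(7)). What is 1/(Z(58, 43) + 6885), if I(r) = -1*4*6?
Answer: 17/117088 ≈ 0.00014519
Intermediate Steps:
I(r) = -24 (I(r) = -4*6 = -24)
Z(X, b) = 2*b/(-24 + X) (Z(X, b) = (b + b)/(X - 24) = (2*b)/(-24 + X) = 2*b/(-24 + X))
1/(Z(58, 43) + 6885) = 1/(2*43/(-24 + 58) + 6885) = 1/(2*43/34 + 6885) = 1/(2*43*(1/34) + 6885) = 1/(43/17 + 6885) = 1/(117088/17) = 17/117088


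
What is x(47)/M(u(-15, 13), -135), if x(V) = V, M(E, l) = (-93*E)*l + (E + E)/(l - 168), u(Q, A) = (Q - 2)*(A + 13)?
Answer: -14241/1681440046 ≈ -8.4695e-6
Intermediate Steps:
u(Q, A) = (-2 + Q)*(13 + A)
M(E, l) = -93*E*l + 2*E/(-168 + l) (M(E, l) = -93*E*l + (2*E)/(-168 + l) = -93*E*l + 2*E/(-168 + l))
x(47)/M(u(-15, 13), -135) = 47/(((-26 - 2*13 + 13*(-15) + 13*(-15))*(2 - 93*(-135)² + 15624*(-135))/(-168 - 135))) = 47/(((-26 - 26 - 195 - 195)*(2 - 93*18225 - 2109240)/(-303))) = 47/((-442*(-1/303)*(2 - 1694925 - 2109240))) = 47/((-442*(-1/303)*(-3804163))) = 47/(-1681440046/303) = 47*(-303/1681440046) = -14241/1681440046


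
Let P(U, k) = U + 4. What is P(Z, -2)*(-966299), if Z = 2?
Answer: -5797794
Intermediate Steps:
P(U, k) = 4 + U
P(Z, -2)*(-966299) = (4 + 2)*(-966299) = 6*(-966299) = -5797794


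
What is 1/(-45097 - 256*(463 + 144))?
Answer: -1/200489 ≈ -4.9878e-6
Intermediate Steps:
1/(-45097 - 256*(463 + 144)) = 1/(-45097 - 256*607) = 1/(-45097 - 155392) = 1/(-200489) = -1/200489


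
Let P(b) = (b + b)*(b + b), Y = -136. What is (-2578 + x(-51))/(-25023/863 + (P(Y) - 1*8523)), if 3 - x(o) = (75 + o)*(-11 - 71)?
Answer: -523841/56467820 ≈ -0.0092768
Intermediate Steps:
P(b) = 4*b**2 (P(b) = (2*b)*(2*b) = 4*b**2)
x(o) = 6153 + 82*o (x(o) = 3 - (75 + o)*(-11 - 71) = 3 - (75 + o)*(-82) = 3 - (-6150 - 82*o) = 3 + (6150 + 82*o) = 6153 + 82*o)
(-2578 + x(-51))/(-25023/863 + (P(Y) - 1*8523)) = (-2578 + (6153 + 82*(-51)))/(-25023/863 + (4*(-136)**2 - 1*8523)) = (-2578 + (6153 - 4182))/(-25023*1/863 + (4*18496 - 8523)) = (-2578 + 1971)/(-25023/863 + (73984 - 8523)) = -607/(-25023/863 + 65461) = -607/56467820/863 = -607*863/56467820 = -523841/56467820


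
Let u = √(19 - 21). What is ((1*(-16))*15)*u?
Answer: -240*I*√2 ≈ -339.41*I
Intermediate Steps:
u = I*√2 (u = √(-2) = I*√2 ≈ 1.4142*I)
((1*(-16))*15)*u = ((1*(-16))*15)*(I*√2) = (-16*15)*(I*√2) = -240*I*√2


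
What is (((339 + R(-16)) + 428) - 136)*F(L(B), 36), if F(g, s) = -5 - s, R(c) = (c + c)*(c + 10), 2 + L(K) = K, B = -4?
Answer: -33743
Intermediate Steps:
L(K) = -2 + K
R(c) = 2*c*(10 + c) (R(c) = (2*c)*(10 + c) = 2*c*(10 + c))
(((339 + R(-16)) + 428) - 136)*F(L(B), 36) = (((339 + 2*(-16)*(10 - 16)) + 428) - 136)*(-5 - 1*36) = (((339 + 2*(-16)*(-6)) + 428) - 136)*(-5 - 36) = (((339 + 192) + 428) - 136)*(-41) = ((531 + 428) - 136)*(-41) = (959 - 136)*(-41) = 823*(-41) = -33743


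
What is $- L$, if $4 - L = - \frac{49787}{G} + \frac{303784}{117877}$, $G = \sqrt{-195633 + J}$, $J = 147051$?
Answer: $- \frac{167724}{117877} + \frac{49787 i \sqrt{5398}}{16194} \approx -1.4229 + 225.88 i$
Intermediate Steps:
$G = 3 i \sqrt{5398}$ ($G = \sqrt{-195633 + 147051} = \sqrt{-48582} = 3 i \sqrt{5398} \approx 220.41 i$)
$L = \frac{167724}{117877} - \frac{49787 i \sqrt{5398}}{16194}$ ($L = 4 - \left(- \frac{49787}{3 i \sqrt{5398}} + \frac{303784}{117877}\right) = 4 - \left(- 49787 \left(- \frac{i \sqrt{5398}}{16194}\right) + 303784 \cdot \frac{1}{117877}\right) = 4 - \left(\frac{49787 i \sqrt{5398}}{16194} + \frac{303784}{117877}\right) = 4 - \left(\frac{303784}{117877} + \frac{49787 i \sqrt{5398}}{16194}\right) = \frac{167724}{117877} - \frac{49787 i \sqrt{5398}}{16194} \approx 1.4229 - 225.88 i$)
$- L = - (\frac{167724}{117877} - \frac{49787 i \sqrt{5398}}{16194}) = - \frac{167724}{117877} + \frac{49787 i \sqrt{5398}}{16194}$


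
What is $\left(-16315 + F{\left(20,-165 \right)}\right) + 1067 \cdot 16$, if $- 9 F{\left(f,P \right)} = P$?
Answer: $\frac{2326}{3} \approx 775.33$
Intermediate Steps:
$F{\left(f,P \right)} = - \frac{P}{9}$
$\left(-16315 + F{\left(20,-165 \right)}\right) + 1067 \cdot 16 = \left(-16315 - - \frac{55}{3}\right) + 1067 \cdot 16 = \left(-16315 + \frac{55}{3}\right) + 17072 = - \frac{48890}{3} + 17072 = \frac{2326}{3}$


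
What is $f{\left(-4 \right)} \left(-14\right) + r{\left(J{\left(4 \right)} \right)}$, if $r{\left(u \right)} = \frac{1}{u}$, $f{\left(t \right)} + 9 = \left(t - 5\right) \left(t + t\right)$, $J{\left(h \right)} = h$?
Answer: $- \frac{3527}{4} \approx -881.75$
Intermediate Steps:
$f{\left(t \right)} = -9 + 2 t \left(-5 + t\right)$ ($f{\left(t \right)} = -9 + \left(t - 5\right) \left(t + t\right) = -9 + \left(-5 + t\right) 2 t = -9 + 2 t \left(-5 + t\right)$)
$f{\left(-4 \right)} \left(-14\right) + r{\left(J{\left(4 \right)} \right)} = \left(-9 - -40 + 2 \left(-4\right)^{2}\right) \left(-14\right) + \frac{1}{4} = \left(-9 + 40 + 2 \cdot 16\right) \left(-14\right) + \frac{1}{4} = \left(-9 + 40 + 32\right) \left(-14\right) + \frac{1}{4} = 63 \left(-14\right) + \frac{1}{4} = -882 + \frac{1}{4} = - \frac{3527}{4}$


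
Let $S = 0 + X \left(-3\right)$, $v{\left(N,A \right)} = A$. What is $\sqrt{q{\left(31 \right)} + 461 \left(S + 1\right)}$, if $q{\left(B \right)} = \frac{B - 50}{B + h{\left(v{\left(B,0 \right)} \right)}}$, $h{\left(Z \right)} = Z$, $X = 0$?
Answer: $\frac{8 \sqrt{6913}}{31} \approx 21.457$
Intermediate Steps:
$S = 0$ ($S = 0 + 0 \left(-3\right) = 0 + 0 = 0$)
$q{\left(B \right)} = \frac{-50 + B}{B}$ ($q{\left(B \right)} = \frac{B - 50}{B + 0} = \frac{-50 + B}{B}$)
$\sqrt{q{\left(31 \right)} + 461 \left(S + 1\right)} = \sqrt{\frac{-50 + 31}{31} + 461 \left(0 + 1\right)} = \sqrt{\frac{1}{31} \left(-19\right) + 461 \cdot 1} = \sqrt{- \frac{19}{31} + 461} = \sqrt{\frac{14272}{31}} = \frac{8 \sqrt{6913}}{31}$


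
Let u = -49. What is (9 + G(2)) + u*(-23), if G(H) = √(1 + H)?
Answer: 1136 + √3 ≈ 1137.7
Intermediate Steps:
(9 + G(2)) + u*(-23) = (9 + √(1 + 2)) - 49*(-23) = (9 + √3) + 1127 = 1136 + √3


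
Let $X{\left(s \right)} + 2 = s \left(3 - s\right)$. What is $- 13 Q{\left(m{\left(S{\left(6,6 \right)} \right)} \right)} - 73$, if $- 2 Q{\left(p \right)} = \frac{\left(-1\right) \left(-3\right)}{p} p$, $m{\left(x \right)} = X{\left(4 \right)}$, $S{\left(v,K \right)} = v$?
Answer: $- \frac{107}{2} \approx -53.5$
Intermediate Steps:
$X{\left(s \right)} = -2 + s \left(3 - s\right)$
$m{\left(x \right)} = -6$ ($m{\left(x \right)} = -2 - 4^{2} + 3 \cdot 4 = -2 - 16 + 12 = -6$)
$Q{\left(p \right)} = - \frac{3}{2}$ ($Q{\left(p \right)} = - \frac{\frac{\left(-1\right) \left(-3\right)}{p} p}{2} = - \frac{\frac{3}{p} p}{2} = \left(- \frac{1}{2}\right) 3 = - \frac{3}{2}$)
$- 13 Q{\left(m{\left(S{\left(6,6 \right)} \right)} \right)} - 73 = \left(-13\right) \left(- \frac{3}{2}\right) - 73 = \frac{39}{2} - 73 = - \frac{107}{2}$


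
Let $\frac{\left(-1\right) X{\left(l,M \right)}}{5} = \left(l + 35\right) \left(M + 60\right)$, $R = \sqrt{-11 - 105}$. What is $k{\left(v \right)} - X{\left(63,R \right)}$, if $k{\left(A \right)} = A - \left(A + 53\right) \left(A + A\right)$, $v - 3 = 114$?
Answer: $-10263 + 980 i \sqrt{29} \approx -10263.0 + 5277.5 i$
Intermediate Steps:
$v = 117$ ($v = 3 + 114 = 117$)
$k{\left(A \right)} = A - 2 A \left(53 + A\right)$ ($k{\left(A \right)} = A - \left(53 + A\right) 2 A = A - 2 A \left(53 + A\right)$)
$R = 2 i \sqrt{29}$ ($R = \sqrt{-116} = 2 i \sqrt{29} \approx 10.77 i$)
$X{\left(l,M \right)} = - 5 \left(35 + l\right) \left(60 + M\right)$ ($X{\left(l,M \right)} = - 5 \left(l + 35\right) \left(M + 60\right) = - 5 \left(35 + l\right) \left(60 + M\right)$)
$k{\left(v \right)} - X{\left(63,R \right)} = \left(-1\right) 117 \left(105 + 2 \cdot 117\right) - \left(-10500 - 18900 - 175 \cdot 2 i \sqrt{29} - 5 \cdot 2 i \sqrt{29} \cdot 63\right) = \left(-1\right) 117 \left(105 + 234\right) - \left(-10500 - 18900 - 350 i \sqrt{29} - 630 i \sqrt{29}\right) = \left(-1\right) 117 \cdot 339 - \left(-29400 - 980 i \sqrt{29}\right) = -39663 + \left(29400 + 980 i \sqrt{29}\right) = -10263 + 980 i \sqrt{29}$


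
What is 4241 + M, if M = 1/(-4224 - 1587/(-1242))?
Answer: 322354151/76009 ≈ 4241.0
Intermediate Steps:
M = -18/76009 (M = 1/(-4224 - 1587*(-1/1242)) = 1/(-4224 + 23/18) = 1/(-76009/18) = -18/76009 ≈ -0.00023681)
4241 + M = 4241 - 18/76009 = 322354151/76009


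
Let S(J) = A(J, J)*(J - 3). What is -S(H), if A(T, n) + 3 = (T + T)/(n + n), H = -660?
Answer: -1326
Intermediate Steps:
A(T, n) = -3 + T/n (A(T, n) = -3 + (T + T)/(n + n) = -3 + (2*T)/((2*n)) = -3 + (2*T)*(1/(2*n)) = -3 + T/n)
S(J) = 6 - 2*J (S(J) = (-3 + J/J)*(J - 3) = (-3 + 1)*(-3 + J) = -2*(-3 + J) = 6 - 2*J)
-S(H) = -(6 - 2*(-660)) = -(6 + 1320) = -1*1326 = -1326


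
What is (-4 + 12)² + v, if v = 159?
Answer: 223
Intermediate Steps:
(-4 + 12)² + v = (-4 + 12)² + 159 = 8² + 159 = 64 + 159 = 223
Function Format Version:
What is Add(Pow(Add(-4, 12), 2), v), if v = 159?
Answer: 223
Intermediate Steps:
Add(Pow(Add(-4, 12), 2), v) = Add(Pow(Add(-4, 12), 2), 159) = Add(Pow(8, 2), 159) = Add(64, 159) = 223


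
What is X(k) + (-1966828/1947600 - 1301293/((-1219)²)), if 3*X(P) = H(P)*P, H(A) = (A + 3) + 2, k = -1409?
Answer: 477092720463403673/723514410900 ≈ 6.5941e+5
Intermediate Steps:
H(A) = 5 + A (H(A) = (3 + A) + 2 = 5 + A)
X(P) = P*(5 + P)/3 (X(P) = ((5 + P)*P)/3 = (P*(5 + P))/3 = P*(5 + P)/3)
X(k) + (-1966828/1947600 - 1301293/((-1219)²)) = (⅓)*(-1409)*(5 - 1409) + (-1966828/1947600 - 1301293/((-1219)²)) = (⅓)*(-1409)*(-1404) + (-1966828*1/1947600 - 1301293/1485961) = 659412 + (-491707/486900 - 1301293*1/1485961) = 659412 + (-491707/486900 - 1301293/1485961) = 659412 - 1364256987127/723514410900 = 477092720463403673/723514410900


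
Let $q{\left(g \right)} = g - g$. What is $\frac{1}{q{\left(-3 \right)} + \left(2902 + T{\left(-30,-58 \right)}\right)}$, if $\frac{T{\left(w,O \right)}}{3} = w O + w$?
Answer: $\frac{1}{8032} \approx 0.0001245$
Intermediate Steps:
$q{\left(g \right)} = 0$
$T{\left(w,O \right)} = 3 w + 3 O w$ ($T{\left(w,O \right)} = 3 \left(w O + w\right) = 3 \left(O w + w\right) = 3 \left(w + O w\right) = 3 w + 3 O w$)
$\frac{1}{q{\left(-3 \right)} + \left(2902 + T{\left(-30,-58 \right)}\right)} = \frac{1}{0 + \left(2902 + 3 \left(-30\right) \left(1 - 58\right)\right)} = \frac{1}{0 + \left(2902 + 3 \left(-30\right) \left(-57\right)\right)} = \frac{1}{0 + \left(2902 + 5130\right)} = \frac{1}{0 + 8032} = \frac{1}{8032}$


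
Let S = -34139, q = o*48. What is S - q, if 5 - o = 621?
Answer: -4571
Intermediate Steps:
o = -616 (o = 5 - 1*621 = 5 - 621 = -616)
q = -29568 (q = -616*48 = -29568)
S - q = -34139 - 1*(-29568) = -34139 + 29568 = -4571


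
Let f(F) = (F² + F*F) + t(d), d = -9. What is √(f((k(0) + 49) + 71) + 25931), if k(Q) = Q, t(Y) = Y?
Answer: √54722 ≈ 233.93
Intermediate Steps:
f(F) = -9 + 2*F² (f(F) = (F² + F*F) - 9 = (F² + F²) - 9 = 2*F² - 9 = -9 + 2*F²)
√(f((k(0) + 49) + 71) + 25931) = √((-9 + 2*((0 + 49) + 71)²) + 25931) = √((-9 + 2*(49 + 71)²) + 25931) = √((-9 + 2*120²) + 25931) = √((-9 + 2*14400) + 25931) = √((-9 + 28800) + 25931) = √(28791 + 25931) = √54722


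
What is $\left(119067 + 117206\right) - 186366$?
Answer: $49907$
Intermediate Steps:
$\left(119067 + 117206\right) - 186366 = 236273 - 186366 = 49907$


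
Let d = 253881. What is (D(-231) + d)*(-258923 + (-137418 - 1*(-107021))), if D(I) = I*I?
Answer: -88891255440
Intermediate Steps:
D(I) = I**2
(D(-231) + d)*(-258923 + (-137418 - 1*(-107021))) = ((-231)**2 + 253881)*(-258923 + (-137418 - 1*(-107021))) = (53361 + 253881)*(-258923 + (-137418 + 107021)) = 307242*(-258923 - 30397) = 307242*(-289320) = -88891255440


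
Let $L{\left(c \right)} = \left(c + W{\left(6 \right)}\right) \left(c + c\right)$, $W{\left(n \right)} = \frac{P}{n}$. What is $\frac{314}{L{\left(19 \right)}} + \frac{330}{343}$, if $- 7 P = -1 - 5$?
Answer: $\frac{1217137}{873278} \approx 1.3938$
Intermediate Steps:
$P = \frac{6}{7}$ ($P = - \frac{-1 - 5}{7} = \left(- \frac{1}{7}\right) \left(-6\right) = \frac{6}{7} \approx 0.85714$)
$W{\left(n \right)} = \frac{6}{7 n}$
$L{\left(c \right)} = 2 c \left(\frac{1}{7} + c\right)$ ($L{\left(c \right)} = \left(c + \frac{6}{7 \cdot 6}\right) \left(c + c\right) = \left(c + \frac{6}{7} \cdot \frac{1}{6}\right) 2 c = \left(c + \frac{1}{7}\right) 2 c = \left(\frac{1}{7} + c\right) 2 c = 2 c \left(\frac{1}{7} + c\right)$)
$\frac{314}{L{\left(19 \right)}} + \frac{330}{343} = \frac{314}{\frac{2}{7} \cdot 19 \left(1 + 7 \cdot 19\right)} + \frac{330}{343} = \frac{314}{\frac{2}{7} \cdot 19 \left(1 + 133\right)} + 330 \cdot \frac{1}{343} = \frac{314}{\frac{2}{7} \cdot 19 \cdot 134} + \frac{330}{343} = \frac{314}{\frac{5092}{7}} + \frac{330}{343} = 314 \cdot \frac{7}{5092} + \frac{330}{343} = \frac{1099}{2546} + \frac{330}{343} = \frac{1217137}{873278}$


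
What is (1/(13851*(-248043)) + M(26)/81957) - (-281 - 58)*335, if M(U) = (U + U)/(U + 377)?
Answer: 330429719609876192240/2909608766832177 ≈ 1.1357e+5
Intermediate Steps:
M(U) = 2*U/(377 + U) (M(U) = (2*U)/(377 + U) = 2*U/(377 + U))
(1/(13851*(-248043)) + M(26)/81957) - (-281 - 58)*335 = (1/(13851*(-248043)) + (2*26/(377 + 26))/81957) - (-281 - 58)*335 = ((1/13851)*(-1/248043) + (2*26/403)*(1/81957)) - (-339)*335 = (-1/3435643593 + (2*26*(1/403))*(1/81957)) - 1*(-113565) = (-1/3435643593 + (4/31)*(1/81957)) + 113565 = (-1/3435643593 + 4/2540667) + 113565 = 4580011235/2909608766832177 + 113565 = 330429719609876192240/2909608766832177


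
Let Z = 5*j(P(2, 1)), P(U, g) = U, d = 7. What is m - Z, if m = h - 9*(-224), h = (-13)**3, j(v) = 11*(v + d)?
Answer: -676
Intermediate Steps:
j(v) = 77 + 11*v (j(v) = 11*(v + 7) = 11*(7 + v) = 77 + 11*v)
h = -2197
Z = 495 (Z = 5*(77 + 11*2) = 5*(77 + 22) = 5*99 = 495)
m = -181 (m = -2197 - 9*(-224) = -2197 + 2016 = -181)
m - Z = -181 - 1*495 = -181 - 495 = -676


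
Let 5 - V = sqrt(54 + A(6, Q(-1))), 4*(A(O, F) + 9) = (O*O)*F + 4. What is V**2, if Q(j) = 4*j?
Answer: (5 - sqrt(10))**2 ≈ 3.3772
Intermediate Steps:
A(O, F) = -8 + F*O**2/4 (A(O, F) = -9 + ((O*O)*F + 4)/4 = -9 + (O**2*F + 4)/4 = -9 + (F*O**2 + 4)/4 = -9 + (4 + F*O**2)/4 = -9 + (1 + F*O**2/4) = -8 + F*O**2/4)
V = 5 - sqrt(10) (V = 5 - sqrt(54 + (-8 + (1/4)*(4*(-1))*6**2)) = 5 - sqrt(54 + (-8 + (1/4)*(-4)*36)) = 5 - sqrt(54 + (-8 - 36)) = 5 - sqrt(54 - 44) = 5 - sqrt(10) ≈ 1.8377)
V**2 = (5 - sqrt(10))**2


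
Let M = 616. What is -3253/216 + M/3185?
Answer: -1461107/98280 ≈ -14.867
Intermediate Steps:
-3253/216 + M/3185 = -3253/216 + 616/3185 = -3253*1/216 + 616*(1/3185) = -3253/216 + 88/455 = -1461107/98280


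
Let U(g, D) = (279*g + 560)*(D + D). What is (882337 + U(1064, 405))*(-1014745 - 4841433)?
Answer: -1415961161726866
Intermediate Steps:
U(g, D) = 2*D*(560 + 279*g) (U(g, D) = (560 + 279*g)*(2*D) = 2*D*(560 + 279*g))
(882337 + U(1064, 405))*(-1014745 - 4841433) = (882337 + 2*405*(560 + 279*1064))*(-1014745 - 4841433) = (882337 + 2*405*(560 + 296856))*(-5856178) = (882337 + 2*405*297416)*(-5856178) = (882337 + 240906960)*(-5856178) = 241789297*(-5856178) = -1415961161726866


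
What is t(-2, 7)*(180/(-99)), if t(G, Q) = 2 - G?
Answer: -80/11 ≈ -7.2727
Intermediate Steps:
t(-2, 7)*(180/(-99)) = (2 - 1*(-2))*(180/(-99)) = (2 + 2)*(180*(-1/99)) = 4*(-20/11) = -80/11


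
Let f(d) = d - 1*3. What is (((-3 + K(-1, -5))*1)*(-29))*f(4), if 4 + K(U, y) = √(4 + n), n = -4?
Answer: 203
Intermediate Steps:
K(U, y) = -4 (K(U, y) = -4 + √(4 - 4) = -4 + √0 = -4 + 0 = -4)
f(d) = -3 + d (f(d) = d - 3 = -3 + d)
(((-3 + K(-1, -5))*1)*(-29))*f(4) = (((-3 - 4)*1)*(-29))*(-3 + 4) = (-7*1*(-29))*1 = -7*(-29)*1 = 203*1 = 203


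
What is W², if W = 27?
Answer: 729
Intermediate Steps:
W² = 27² = 729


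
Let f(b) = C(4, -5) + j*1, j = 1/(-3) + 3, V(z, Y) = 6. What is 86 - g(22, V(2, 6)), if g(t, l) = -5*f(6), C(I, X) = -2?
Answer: 268/3 ≈ 89.333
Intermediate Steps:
j = 8/3 (j = 1*(-⅓) + 3 = -⅓ + 3 = 8/3 ≈ 2.6667)
f(b) = ⅔ (f(b) = -2 + (8/3)*1 = -2 + 8/3 = ⅔)
g(t, l) = -10/3 (g(t, l) = -5*⅔ = -10/3)
86 - g(22, V(2, 6)) = 86 - 1*(-10/3) = 86 + 10/3 = 268/3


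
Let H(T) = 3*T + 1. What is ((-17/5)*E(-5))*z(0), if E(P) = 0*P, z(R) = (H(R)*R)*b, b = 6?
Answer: 0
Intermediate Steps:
H(T) = 1 + 3*T
z(R) = 6*R*(1 + 3*R) (z(R) = ((1 + 3*R)*R)*6 = (R*(1 + 3*R))*6 = 6*R*(1 + 3*R))
E(P) = 0
((-17/5)*E(-5))*z(0) = (-17/5*0)*(6*0*(1 + 3*0)) = (-17*1/5*0)*(6*0*(1 + 0)) = (-17/5*0)*(6*0*1) = 0*0 = 0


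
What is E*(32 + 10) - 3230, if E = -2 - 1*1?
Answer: -3356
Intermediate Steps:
E = -3 (E = -2 - 1 = -3)
E*(32 + 10) - 3230 = -3*(32 + 10) - 3230 = -3*42 - 3230 = -126 - 3230 = -3356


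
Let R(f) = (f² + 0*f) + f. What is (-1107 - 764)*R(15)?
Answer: -449040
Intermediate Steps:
R(f) = f + f² (R(f) = (f² + 0) + f = f² + f = f + f²)
(-1107 - 764)*R(15) = (-1107 - 764)*(15*(1 + 15)) = -28065*16 = -1871*240 = -449040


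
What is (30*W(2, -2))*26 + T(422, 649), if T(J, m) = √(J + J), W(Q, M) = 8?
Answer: 6240 + 2*√211 ≈ 6269.1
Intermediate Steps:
T(J, m) = √2*√J (T(J, m) = √(2*J) = √2*√J)
(30*W(2, -2))*26 + T(422, 649) = (30*8)*26 + √2*√422 = 240*26 + 2*√211 = 6240 + 2*√211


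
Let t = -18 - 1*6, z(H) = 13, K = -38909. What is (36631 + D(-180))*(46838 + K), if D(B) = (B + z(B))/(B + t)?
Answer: 19750850913/68 ≈ 2.9045e+8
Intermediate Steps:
t = -24 (t = -18 - 6 = -24)
D(B) = (13 + B)/(-24 + B) (D(B) = (B + 13)/(B - 24) = (13 + B)/(-24 + B))
(36631 + D(-180))*(46838 + K) = (36631 + (13 - 180)/(-24 - 180))*(46838 - 38909) = (36631 - 167/(-204))*7929 = (36631 - 1/204*(-167))*7929 = (36631 + 167/204)*7929 = (7472891/204)*7929 = 19750850913/68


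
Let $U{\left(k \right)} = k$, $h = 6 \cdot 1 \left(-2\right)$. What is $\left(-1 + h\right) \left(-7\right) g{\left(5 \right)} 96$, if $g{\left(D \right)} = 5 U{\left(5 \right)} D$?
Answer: $1092000$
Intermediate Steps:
$h = -12$ ($h = 6 \left(-2\right) = -12$)
$g{\left(D \right)} = 25 D$ ($g{\left(D \right)} = 5 \cdot 5 D = 25 D$)
$\left(-1 + h\right) \left(-7\right) g{\left(5 \right)} 96 = \left(-1 - 12\right) \left(-7\right) 25 \cdot 5 \cdot 96 = \left(-13\right) \left(-7\right) 125 \cdot 96 = 91 \cdot 125 \cdot 96 = 11375 \cdot 96 = 1092000$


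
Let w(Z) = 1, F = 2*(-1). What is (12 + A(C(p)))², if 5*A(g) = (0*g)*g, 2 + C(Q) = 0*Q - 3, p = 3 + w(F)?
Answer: 144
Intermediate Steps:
F = -2
p = 4 (p = 3 + 1 = 4)
C(Q) = -5 (C(Q) = -2 + (0*Q - 3) = -2 + (0 - 3) = -2 - 3 = -5)
A(g) = 0 (A(g) = ((0*g)*g)/5 = (0*g)/5 = (⅕)*0 = 0)
(12 + A(C(p)))² = (12 + 0)² = 12² = 144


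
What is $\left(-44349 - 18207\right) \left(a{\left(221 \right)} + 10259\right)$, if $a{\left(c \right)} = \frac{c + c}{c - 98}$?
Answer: $- \frac{26321458748}{41} \approx -6.4199 \cdot 10^{8}$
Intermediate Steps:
$a{\left(c \right)} = \frac{2 c}{-98 + c}$
$\left(-44349 - 18207\right) \left(a{\left(221 \right)} + 10259\right) = \left(-44349 - 18207\right) \left(2 \cdot 221 \frac{1}{-98 + 221} + 10259\right) = - 62556 \left(2 \cdot 221 \cdot \frac{1}{123} + 10259\right) = - 62556 \left(\frac{442}{123} + 10259\right) = \left(-62556\right) \frac{1262299}{123} = - \frac{26321458748}{41}$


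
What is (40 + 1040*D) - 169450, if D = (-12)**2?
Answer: -19650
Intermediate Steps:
D = 144
(40 + 1040*D) - 169450 = (40 + 1040*144) - 169450 = (40 + 149760) - 169450 = 149800 - 169450 = -19650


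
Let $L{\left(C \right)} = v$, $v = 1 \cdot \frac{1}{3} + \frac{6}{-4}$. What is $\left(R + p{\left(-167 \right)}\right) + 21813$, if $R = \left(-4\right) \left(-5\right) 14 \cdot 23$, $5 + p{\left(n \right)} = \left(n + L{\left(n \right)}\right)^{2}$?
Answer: $\frac{2035009}{36} \approx 56528.0$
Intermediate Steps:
$v = - \frac{7}{6}$ ($v = 1 \cdot \frac{1}{3} + 6 \left(- \frac{1}{4}\right) = \frac{1}{3} - \frac{3}{2} = - \frac{7}{6} \approx -1.1667$)
$L{\left(C \right)} = - \frac{7}{6}$
$p{\left(n \right)} = -5 + \left(- \frac{7}{6} + n\right)^{2}$ ($p{\left(n \right)} = -5 + \left(n - \frac{7}{6}\right)^{2} = -5 + \left(- \frac{7}{6} + n\right)^{2}$)
$R = 6440$ ($R = 20 \cdot 14 \cdot 23 = 280 \cdot 23 = 6440$)
$\left(R + p{\left(-167 \right)}\right) + 21813 = \left(6440 - \left(5 - \frac{\left(-7 + 6 \left(-167\right)\right)^{2}}{36}\right)\right) + 21813 = \left(6440 - \left(5 - \frac{\left(-7 - 1002\right)^{2}}{36}\right)\right) + 21813 = \left(6440 - \left(5 - \frac{\left(-1009\right)^{2}}{36}\right)\right) + 21813 = \left(6440 + \left(-5 + \frac{1}{36} \cdot 1018081\right)\right) + 21813 = \left(6440 + \left(-5 + \frac{1018081}{36}\right)\right) + 21813 = \left(6440 + \frac{1017901}{36}\right) + 21813 = \frac{1249741}{36} + 21813 = \frac{2035009}{36}$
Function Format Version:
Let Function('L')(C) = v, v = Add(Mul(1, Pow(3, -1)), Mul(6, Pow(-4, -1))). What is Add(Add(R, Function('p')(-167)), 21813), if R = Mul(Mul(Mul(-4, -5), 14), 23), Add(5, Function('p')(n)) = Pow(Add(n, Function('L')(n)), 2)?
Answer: Rational(2035009, 36) ≈ 56528.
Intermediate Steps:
v = Rational(-7, 6) (v = Add(Mul(1, Rational(1, 3)), Mul(6, Rational(-1, 4))) = Add(Rational(1, 3), Rational(-3, 2)) = Rational(-7, 6) ≈ -1.1667)
Function('L')(C) = Rational(-7, 6)
Function('p')(n) = Add(-5, Pow(Add(Rational(-7, 6), n), 2)) (Function('p')(n) = Add(-5, Pow(Add(n, Rational(-7, 6)), 2)) = Add(-5, Pow(Add(Rational(-7, 6), n), 2)))
R = 6440 (R = Mul(Mul(20, 14), 23) = Mul(280, 23) = 6440)
Add(Add(R, Function('p')(-167)), 21813) = Add(Add(6440, Add(-5, Mul(Rational(1, 36), Pow(Add(-7, Mul(6, -167)), 2)))), 21813) = Add(Add(6440, Add(-5, Mul(Rational(1, 36), Pow(Add(-7, -1002), 2)))), 21813) = Add(Add(6440, Add(-5, Mul(Rational(1, 36), Pow(-1009, 2)))), 21813) = Add(Add(6440, Add(-5, Mul(Rational(1, 36), 1018081))), 21813) = Add(Add(6440, Add(-5, Rational(1018081, 36))), 21813) = Add(Add(6440, Rational(1017901, 36)), 21813) = Add(Rational(1249741, 36), 21813) = Rational(2035009, 36)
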